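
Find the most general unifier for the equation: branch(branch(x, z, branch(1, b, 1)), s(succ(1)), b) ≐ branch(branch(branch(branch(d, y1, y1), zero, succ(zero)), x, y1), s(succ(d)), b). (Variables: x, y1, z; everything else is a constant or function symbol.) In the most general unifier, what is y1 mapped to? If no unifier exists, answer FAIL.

FAIL

Decompose branch/3: branch(x, z, branch(1, b, 1)) ≐ branch(branch(branch(d, y1, y1), zero, succ(zero)), x, y1),  s(succ(1)) ≐ s(succ(d)),  b ≐ b.
Decompose branch/3: x ≐ branch(branch(d, y1, y1), zero, succ(zero)),  z ≐ x,  branch(1, b, 1) ≐ y1.
Bind x := branch(branch(d, y1, y1), zero, succ(zero)); substituting into the one remaining equation that mentions x gives: z ≐ branch(branch(d, y1, y1), zero, succ(zero)).
Bind z := branch(branch(d, y1, y1), zero, succ(zero)); no other remaining equation mentions z.
Bind y1 := branch(1, b, 1); no other remaining equation mentions y1. Substituting into the earlier bindings gives x := branch(branch(d, branch(1, b, 1), branch(1, b, 1)), zero, succ(zero)), z := branch(branch(d, branch(1, b, 1), branch(1, b, 1)), zero, succ(zero)).
Decompose s/1: succ(1) ≐ succ(d).
Decompose succ/1: 1 ≐ d.
Clash: constants 1 and d differ; no unifier exists.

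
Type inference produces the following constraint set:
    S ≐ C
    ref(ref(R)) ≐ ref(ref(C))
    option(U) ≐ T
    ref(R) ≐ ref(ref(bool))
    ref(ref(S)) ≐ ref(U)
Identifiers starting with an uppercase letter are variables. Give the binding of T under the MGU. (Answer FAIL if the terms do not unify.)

option(ref(ref(bool)))

Bind S := C; substituting into the one remaining equation that mentions S gives: ref(ref(C)) ≐ ref(U).
Decompose ref/1: ref(R) ≐ ref(C).
Decompose ref/1: R ≐ C.
Bind R := C; substituting into the one remaining equation that mentions R gives: ref(C) ≐ ref(ref(bool)).
Bind T := option(U); no other remaining equation mentions T.
Decompose ref/1: C ≐ ref(bool).
Bind C := ref(bool); substituting into the remaining equation gives: ref(ref(ref(bool))) ≐ ref(U). Substituting into the earlier bindings gives S := ref(bool), R := ref(bool).
Decompose ref/1: ref(ref(bool)) ≐ U.
Bind U := ref(ref(bool)). Substituting into the earlier binding gives T := option(ref(ref(bool))).
MGU = { S ↦ ref(bool), R ↦ ref(bool), T ↦ option(ref(ref(bool))), C ↦ ref(bool), U ↦ ref(ref(bool)) }, so T ↦ option(ref(ref(bool))).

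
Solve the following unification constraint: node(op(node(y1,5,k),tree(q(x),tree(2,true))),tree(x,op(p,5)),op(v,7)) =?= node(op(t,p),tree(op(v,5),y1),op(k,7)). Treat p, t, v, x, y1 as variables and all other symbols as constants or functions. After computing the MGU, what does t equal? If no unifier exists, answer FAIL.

node(op(tree(q(op(k,5)),tree(2,true)),5),5,k)

Decompose node/3: op(node(y1,5,k),tree(q(x),tree(2,true))) =?= op(t,p),  tree(x,op(p,5)) =?= tree(op(v,5),y1),  op(v,7) =?= op(k,7).
Decompose op/2: node(y1,5,k) =?= t,  tree(q(x),tree(2,true)) =?= p.
Bind t := node(y1,5,k); no other remaining equation mentions t.
Bind p := tree(q(x),tree(2,true)); substituting into the one remaining equation that mentions p gives: tree(x,op(tree(q(x),tree(2,true)),5)) =?= tree(op(v,5),y1).
Decompose tree/2: x =?= op(v,5),  op(tree(q(x),tree(2,true)),5) =?= y1.
Bind x := op(v,5); substituting into the one remaining equation that mentions x gives: op(tree(q(op(v,5)),tree(2,true)),5) =?= y1. Substituting into the earlier binding gives p := tree(q(op(v,5)),tree(2,true)).
Bind y1 := op(tree(q(op(v,5)),tree(2,true)),5); no other remaining equation mentions y1. Substituting into the earlier binding gives t := node(op(tree(q(op(v,5)),tree(2,true)),5),5,k).
Decompose op/2: v =?= k,  7 =?= 7.
Bind v := k; no other remaining equation mentions v. Substituting into the earlier bindings gives t := node(op(tree(q(op(k,5)),tree(2,true)),5),5,k), p := tree(q(op(k,5)),tree(2,true)), x := op(k,5), y1 := op(tree(q(op(k,5)),tree(2,true)),5).
Delete trivial equation 7 =?= 7.
MGU = { t := node(op(tree(q(op(k,5)),tree(2,true)),5),5,k), p := tree(q(op(k,5)),tree(2,true)), x := op(k,5), y1 := op(tree(q(op(k,5)),tree(2,true)),5), v := k }, so t := node(op(tree(q(op(k,5)),tree(2,true)),5),5,k).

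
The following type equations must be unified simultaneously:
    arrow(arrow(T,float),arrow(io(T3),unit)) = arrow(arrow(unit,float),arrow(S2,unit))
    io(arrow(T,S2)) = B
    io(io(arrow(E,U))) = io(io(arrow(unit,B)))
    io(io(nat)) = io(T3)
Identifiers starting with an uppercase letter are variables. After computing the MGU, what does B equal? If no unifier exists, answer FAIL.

io(arrow(unit,io(io(nat))))

Decompose arrow/2: arrow(T,float) = arrow(unit,float),  arrow(io(T3),unit) = arrow(S2,unit).
Decompose arrow/2: T = unit,  float = float.
Bind T := unit; substituting into the one remaining equation that mentions T gives: io(arrow(unit,S2)) = B.
Delete trivial equation float = float.
Decompose arrow/2: io(T3) = S2,  unit = unit.
Bind S2 := io(T3); substituting into the one remaining equation that mentions S2 gives: io(arrow(unit,io(T3))) = B.
Delete trivial equation unit = unit.
Bind B := io(arrow(unit,io(T3))); substituting into the one remaining equation that mentions B gives: io(io(arrow(E,U))) = io(io(arrow(unit,io(arrow(unit,io(T3)))))).
Decompose io/1: io(arrow(E,U)) = io(arrow(unit,io(arrow(unit,io(T3))))).
Decompose io/1: arrow(E,U) = arrow(unit,io(arrow(unit,io(T3)))).
Decompose arrow/2: E = unit,  U = io(arrow(unit,io(T3))).
Bind E := unit; no other remaining equation mentions E.
Bind U := io(arrow(unit,io(T3))); no other remaining equation mentions U.
Decompose io/1: io(nat) = T3.
Bind T3 := io(nat). Substituting into the earlier bindings gives S2 := io(io(nat)), B := io(arrow(unit,io(io(nat)))), U := io(arrow(unit,io(io(nat)))).
MGU = { T := unit, S2 := io(io(nat)), B := io(arrow(unit,io(io(nat)))), E := unit, U := io(arrow(unit,io(io(nat)))), T3 := io(nat) }, so B := io(arrow(unit,io(io(nat)))).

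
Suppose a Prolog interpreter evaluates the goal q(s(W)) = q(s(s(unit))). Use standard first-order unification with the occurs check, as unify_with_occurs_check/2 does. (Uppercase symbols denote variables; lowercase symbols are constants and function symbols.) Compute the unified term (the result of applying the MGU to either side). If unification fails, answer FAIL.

q(s(s(unit)))

Decompose q/1: s(W) = s(s(unit)).
Decompose s/1: W = s(unit).
Bind W := s(unit).
Applying the MGU to either side gives q(s(s(unit))).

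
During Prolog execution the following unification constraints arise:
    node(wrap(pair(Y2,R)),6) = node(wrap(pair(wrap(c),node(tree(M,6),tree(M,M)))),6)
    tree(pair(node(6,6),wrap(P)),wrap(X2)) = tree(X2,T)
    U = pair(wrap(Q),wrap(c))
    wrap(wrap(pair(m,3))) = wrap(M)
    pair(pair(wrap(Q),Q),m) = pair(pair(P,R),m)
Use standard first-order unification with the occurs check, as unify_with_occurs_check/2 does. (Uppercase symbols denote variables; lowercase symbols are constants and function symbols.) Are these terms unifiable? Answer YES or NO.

Decompose node/2: wrap(pair(Y2,R)) = wrap(pair(wrap(c),node(tree(M,6),tree(M,M)))),  6 = 6.
Decompose wrap/1: pair(Y2,R) = pair(wrap(c),node(tree(M,6),tree(M,M))).
Decompose pair/2: Y2 = wrap(c),  R = node(tree(M,6),tree(M,M)).
Bind Y2 := wrap(c); no other remaining equation mentions Y2.
Bind R := node(tree(M,6),tree(M,M)); substituting into the one remaining equation that mentions R gives: pair(pair(wrap(Q),Q),m) = pair(pair(P,node(tree(M,6),tree(M,M))),m).
Delete trivial equation 6 = 6.
Decompose tree/2: pair(node(6,6),wrap(P)) = X2,  wrap(X2) = T.
Bind X2 := pair(node(6,6),wrap(P)); substituting into the one remaining equation that mentions X2 gives: wrap(pair(node(6,6),wrap(P))) = T.
Bind T := wrap(pair(node(6,6),wrap(P))); no other remaining equation mentions T.
Bind U := pair(wrap(Q),wrap(c)); no other remaining equation mentions U.
Decompose wrap/1: wrap(pair(m,3)) = M.
Bind M := wrap(pair(m,3)); substituting into the remaining equation gives: pair(pair(wrap(Q),Q),m) = pair(pair(P,node(tree(wrap(pair(m,3)),6),tree(wrap(pair(m,3)),wrap(pair(m,3))))),m). Substituting into the earlier binding gives R := node(tree(wrap(pair(m,3)),6),tree(wrap(pair(m,3)),wrap(pair(m,3)))).
Decompose pair/2: pair(wrap(Q),Q) = pair(P,node(tree(wrap(pair(m,3)),6),tree(wrap(pair(m,3)),wrap(pair(m,3))))),  m = m.
Decompose pair/2: wrap(Q) = P,  Q = node(tree(wrap(pair(m,3)),6),tree(wrap(pair(m,3)),wrap(pair(m,3)))).
Bind P := wrap(Q); no other remaining equation mentions P. Substituting into the earlier bindings gives X2 := pair(node(6,6),wrap(wrap(Q))), T := wrap(pair(node(6,6),wrap(wrap(Q)))).
Bind Q := node(tree(wrap(pair(m,3)),6),tree(wrap(pair(m,3)),wrap(pair(m,3)))); no other remaining equation mentions Q. Substituting into the earlier bindings gives X2 := pair(node(6,6),wrap(wrap(node(tree(wrap(pair(m,3)),6),tree(wrap(pair(m,3)),wrap(pair(m,3))))))), T := wrap(pair(node(6,6),wrap(wrap(node(tree(wrap(pair(m,3)),6),tree(wrap(pair(m,3)),wrap(pair(m,3)))))))), U := pair(wrap(node(tree(wrap(pair(m,3)),6),tree(wrap(pair(m,3)),wrap(pair(m,3))))),wrap(c)), P := wrap(node(tree(wrap(pair(m,3)),6),tree(wrap(pair(m,3)),wrap(pair(m,3))))).
Delete trivial equation m = m.
No equations remain and no clash or occurs-check failure arose, so a unifier exists.

YES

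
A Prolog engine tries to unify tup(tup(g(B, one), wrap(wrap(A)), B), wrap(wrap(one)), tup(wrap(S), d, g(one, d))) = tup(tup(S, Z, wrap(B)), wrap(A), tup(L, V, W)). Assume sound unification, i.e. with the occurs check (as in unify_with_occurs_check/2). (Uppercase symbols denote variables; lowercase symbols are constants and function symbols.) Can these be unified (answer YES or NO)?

NO

Decompose tup/3: tup(g(B, one), wrap(wrap(A)), B) = tup(S, Z, wrap(B)),  wrap(wrap(one)) = wrap(A),  tup(wrap(S), d, g(one, d)) = tup(L, V, W).
Decompose tup/3: g(B, one) = S,  wrap(wrap(A)) = Z,  B = wrap(B).
Bind S := g(B, one); substituting into the one remaining equation that mentions S gives: tup(wrap(g(B, one)), d, g(one, d)) = tup(L, V, W).
Bind Z := wrap(wrap(A)); no other remaining equation mentions Z.
Occurs check fails: B occurs in wrap(B); the equation B = wrap(B) has no finite solution.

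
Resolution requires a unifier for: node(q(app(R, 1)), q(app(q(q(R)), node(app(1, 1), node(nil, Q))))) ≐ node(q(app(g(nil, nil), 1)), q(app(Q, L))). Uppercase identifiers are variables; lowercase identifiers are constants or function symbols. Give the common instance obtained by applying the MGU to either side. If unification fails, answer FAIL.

node(q(app(g(nil, nil), 1)), q(app(q(q(g(nil, nil))), node(app(1, 1), node(nil, q(q(g(nil, nil))))))))

Decompose node/2: q(app(R, 1)) ≐ q(app(g(nil, nil), 1)),  q(app(q(q(R)), node(app(1, 1), node(nil, Q)))) ≐ q(app(Q, L)).
Decompose q/1: app(R, 1) ≐ app(g(nil, nil), 1).
Decompose app/2: R ≐ g(nil, nil),  1 ≐ 1.
Bind R := g(nil, nil); substituting into the one remaining equation that mentions R gives: q(app(q(q(g(nil, nil))), node(app(1, 1), node(nil, Q)))) ≐ q(app(Q, L)).
Delete trivial equation 1 ≐ 1.
Decompose q/1: app(q(q(g(nil, nil))), node(app(1, 1), node(nil, Q))) ≐ app(Q, L).
Decompose app/2: q(q(g(nil, nil))) ≐ Q,  node(app(1, 1), node(nil, Q)) ≐ L.
Bind Q := q(q(g(nil, nil))); substituting into the remaining equation gives: node(app(1, 1), node(nil, q(q(g(nil, nil))))) ≐ L.
Bind L := node(app(1, 1), node(nil, q(q(g(nil, nil))))).
Applying the MGU to either side gives node(q(app(g(nil, nil), 1)), q(app(q(q(g(nil, nil))), node(app(1, 1), node(nil, q(q(g(nil, nil)))))))).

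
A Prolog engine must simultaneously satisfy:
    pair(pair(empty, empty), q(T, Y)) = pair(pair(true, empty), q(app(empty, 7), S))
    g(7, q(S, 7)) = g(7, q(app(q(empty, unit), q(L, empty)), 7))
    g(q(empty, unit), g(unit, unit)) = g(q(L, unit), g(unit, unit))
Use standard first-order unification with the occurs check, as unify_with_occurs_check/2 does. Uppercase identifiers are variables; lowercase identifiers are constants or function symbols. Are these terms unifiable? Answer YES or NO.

NO

Decompose pair/2: pair(empty, empty) = pair(true, empty),  q(T, Y) = q(app(empty, 7), S).
Decompose pair/2: empty = true,  empty = empty.
Clash: constants empty and true differ; no unifier exists.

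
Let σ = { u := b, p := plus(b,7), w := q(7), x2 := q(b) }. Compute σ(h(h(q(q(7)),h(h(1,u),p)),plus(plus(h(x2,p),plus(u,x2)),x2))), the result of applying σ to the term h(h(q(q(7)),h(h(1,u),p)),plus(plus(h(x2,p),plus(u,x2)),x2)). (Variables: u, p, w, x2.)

Replace each occurrence of u with b.
Replace each occurrence of p with plus(b,7).
Replace each occurrence of x2 with q(b).
Result: h(h(q(q(7)),h(h(1,b),plus(b,7))),plus(plus(h(q(b),plus(b,7)),plus(b,q(b))),q(b))).

h(h(q(q(7)),h(h(1,b),plus(b,7))),plus(plus(h(q(b),plus(b,7)),plus(b,q(b))),q(b)))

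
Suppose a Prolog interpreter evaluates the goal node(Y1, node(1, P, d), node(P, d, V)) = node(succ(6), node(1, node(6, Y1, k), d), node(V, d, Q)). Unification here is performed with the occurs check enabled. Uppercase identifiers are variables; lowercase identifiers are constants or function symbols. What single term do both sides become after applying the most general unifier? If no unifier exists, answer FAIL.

node(succ(6), node(1, node(6, succ(6), k), d), node(node(6, succ(6), k), d, node(6, succ(6), k)))

Decompose node/3: Y1 = succ(6),  node(1, P, d) = node(1, node(6, Y1, k), d),  node(P, d, V) = node(V, d, Q).
Bind Y1 := succ(6); substituting into the one remaining equation that mentions Y1 gives: node(1, P, d) = node(1, node(6, succ(6), k), d).
Decompose node/3: 1 = 1,  P = node(6, succ(6), k),  d = d.
Delete trivial equation 1 = 1.
Bind P := node(6, succ(6), k); substituting into the one remaining equation that mentions P gives: node(node(6, succ(6), k), d, V) = node(V, d, Q).
Delete trivial equation d = d.
Decompose node/3: node(6, succ(6), k) = V,  d = d,  V = Q.
Bind V := node(6, succ(6), k); substituting into the one remaining equation that mentions V gives: node(6, succ(6), k) = Q.
Delete trivial equation d = d.
Bind Q := node(6, succ(6), k).
Applying the MGU to either side gives node(succ(6), node(1, node(6, succ(6), k), d), node(node(6, succ(6), k), d, node(6, succ(6), k))).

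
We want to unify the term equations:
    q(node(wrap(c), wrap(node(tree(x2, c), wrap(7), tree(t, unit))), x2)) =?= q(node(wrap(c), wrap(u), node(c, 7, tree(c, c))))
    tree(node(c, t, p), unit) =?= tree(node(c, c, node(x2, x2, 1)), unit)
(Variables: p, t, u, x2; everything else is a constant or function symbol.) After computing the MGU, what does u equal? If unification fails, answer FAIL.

node(tree(node(c, 7, tree(c, c)), c), wrap(7), tree(c, unit))

Decompose q/1: node(wrap(c), wrap(node(tree(x2, c), wrap(7), tree(t, unit))), x2) =?= node(wrap(c), wrap(u), node(c, 7, tree(c, c))).
Decompose node/3: wrap(c) =?= wrap(c),  wrap(node(tree(x2, c), wrap(7), tree(t, unit))) =?= wrap(u),  x2 =?= node(c, 7, tree(c, c)).
Delete trivial equation wrap(c) =?= wrap(c).
Decompose wrap/1: node(tree(x2, c), wrap(7), tree(t, unit)) =?= u.
Bind u := node(tree(x2, c), wrap(7), tree(t, unit)); no other remaining equation mentions u.
Bind x2 := node(c, 7, tree(c, c)); substituting into the remaining equation gives: tree(node(c, t, p), unit) =?= tree(node(c, c, node(node(c, 7, tree(c, c)), node(c, 7, tree(c, c)), 1)), unit). Substituting into the earlier binding gives u := node(tree(node(c, 7, tree(c, c)), c), wrap(7), tree(t, unit)).
Decompose tree/2: node(c, t, p) =?= node(c, c, node(node(c, 7, tree(c, c)), node(c, 7, tree(c, c)), 1)),  unit =?= unit.
Decompose node/3: c =?= c,  t =?= c,  p =?= node(node(c, 7, tree(c, c)), node(c, 7, tree(c, c)), 1).
Delete trivial equation c =?= c.
Bind t := c; no other remaining equation mentions t. Substituting into the earlier binding gives u := node(tree(node(c, 7, tree(c, c)), c), wrap(7), tree(c, unit)).
Bind p := node(node(c, 7, tree(c, c)), node(c, 7, tree(c, c)), 1); no other remaining equation mentions p.
Delete trivial equation unit =?= unit.
MGU = { u := node(tree(node(c, 7, tree(c, c)), c), wrap(7), tree(c, unit)), x2 := node(c, 7, tree(c, c)), t := c, p := node(node(c, 7, tree(c, c)), node(c, 7, tree(c, c)), 1) }, so u := node(tree(node(c, 7, tree(c, c)), c), wrap(7), tree(c, unit)).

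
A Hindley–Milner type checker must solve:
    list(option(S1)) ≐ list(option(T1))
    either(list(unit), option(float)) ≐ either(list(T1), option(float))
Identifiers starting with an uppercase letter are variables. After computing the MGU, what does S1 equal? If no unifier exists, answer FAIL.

Decompose list/1: option(S1) ≐ option(T1).
Decompose option/1: S1 ≐ T1.
Bind S1 := T1; no other remaining equation mentions S1.
Decompose either/2: list(unit) ≐ list(T1),  option(float) ≐ option(float).
Decompose list/1: unit ≐ T1.
Bind T1 := unit; no other remaining equation mentions T1. Substituting into the earlier binding gives S1 := unit.
Delete trivial equation option(float) ≐ option(float).
MGU = { S1 -> unit, T1 -> unit }, so S1 -> unit.

unit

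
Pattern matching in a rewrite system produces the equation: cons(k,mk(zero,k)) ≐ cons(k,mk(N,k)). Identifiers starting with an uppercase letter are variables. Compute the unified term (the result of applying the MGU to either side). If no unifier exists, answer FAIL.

Decompose cons/2: k ≐ k,  mk(zero,k) ≐ mk(N,k).
Delete trivial equation k ≐ k.
Decompose mk/2: zero ≐ N,  k ≐ k.
Bind N := zero; no other remaining equation mentions N.
Delete trivial equation k ≐ k.
Applying the MGU to either side gives cons(k,mk(zero,k)).

cons(k,mk(zero,k))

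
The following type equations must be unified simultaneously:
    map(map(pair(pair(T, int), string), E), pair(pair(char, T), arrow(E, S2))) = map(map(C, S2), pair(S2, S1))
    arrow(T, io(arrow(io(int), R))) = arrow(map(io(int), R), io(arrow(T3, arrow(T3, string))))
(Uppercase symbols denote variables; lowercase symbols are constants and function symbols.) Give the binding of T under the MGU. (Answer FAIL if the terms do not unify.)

Decompose map/2: map(pair(pair(T, int), string), E) = map(C, S2),  pair(pair(char, T), arrow(E, S2)) = pair(S2, S1).
Decompose map/2: pair(pair(T, int), string) = C,  E = S2.
Bind C := pair(pair(T, int), string); no other remaining equation mentions C.
Bind E := S2; substituting into the one remaining equation that mentions E gives: pair(pair(char, T), arrow(S2, S2)) = pair(S2, S1).
Decompose pair/2: pair(char, T) = S2,  arrow(S2, S2) = S1.
Bind S2 := pair(char, T); substituting into the one remaining equation that mentions S2 gives: arrow(pair(char, T), pair(char, T)) = S1. Substituting into the earlier binding gives E := pair(char, T).
Bind S1 := arrow(pair(char, T), pair(char, T)); no other remaining equation mentions S1.
Decompose arrow/2: T = map(io(int), R),  io(arrow(io(int), R)) = io(arrow(T3, arrow(T3, string))).
Bind T := map(io(int), R); no other remaining equation mentions T. Substituting into the earlier bindings gives C := pair(pair(map(io(int), R), int), string), E := pair(char, map(io(int), R)), S2 := pair(char, map(io(int), R)), S1 := arrow(pair(char, map(io(int), R)), pair(char, map(io(int), R))).
Decompose io/1: arrow(io(int), R) = arrow(T3, arrow(T3, string)).
Decompose arrow/2: io(int) = T3,  R = arrow(T3, string).
Bind T3 := io(int); substituting into the remaining equation gives: R = arrow(io(int), string).
Bind R := arrow(io(int), string). Substituting into the earlier bindings gives C := pair(pair(map(io(int), arrow(io(int), string)), int), string), E := pair(char, map(io(int), arrow(io(int), string))), S2 := pair(char, map(io(int), arrow(io(int), string))), S1 := arrow(pair(char, map(io(int), arrow(io(int), string))), pair(char, map(io(int), arrow(io(int), string)))), T := map(io(int), arrow(io(int), string)).
MGU = { C -> pair(pair(map(io(int), arrow(io(int), string)), int), string), E -> pair(char, map(io(int), arrow(io(int), string))), S2 -> pair(char, map(io(int), arrow(io(int), string))), S1 -> arrow(pair(char, map(io(int), arrow(io(int), string))), pair(char, map(io(int), arrow(io(int), string)))), T -> map(io(int), arrow(io(int), string)), T3 -> io(int), R -> arrow(io(int), string) }, so T -> map(io(int), arrow(io(int), string)).

map(io(int), arrow(io(int), string))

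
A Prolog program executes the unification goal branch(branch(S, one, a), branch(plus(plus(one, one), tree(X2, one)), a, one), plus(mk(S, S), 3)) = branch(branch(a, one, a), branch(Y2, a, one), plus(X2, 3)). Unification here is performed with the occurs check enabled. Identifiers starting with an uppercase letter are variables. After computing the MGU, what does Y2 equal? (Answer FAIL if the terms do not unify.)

Decompose branch/3: branch(S, one, a) = branch(a, one, a),  branch(plus(plus(one, one), tree(X2, one)), a, one) = branch(Y2, a, one),  plus(mk(S, S), 3) = plus(X2, 3).
Decompose branch/3: S = a,  one = one,  a = a.
Bind S := a; substituting into the one remaining equation that mentions S gives: plus(mk(a, a), 3) = plus(X2, 3).
Delete trivial equation one = one.
Delete trivial equation a = a.
Decompose branch/3: plus(plus(one, one), tree(X2, one)) = Y2,  a = a,  one = one.
Bind Y2 := plus(plus(one, one), tree(X2, one)); no other remaining equation mentions Y2.
Delete trivial equation a = a.
Delete trivial equation one = one.
Decompose plus/2: mk(a, a) = X2,  3 = 3.
Bind X2 := mk(a, a); no other remaining equation mentions X2. Substituting into the earlier binding gives Y2 := plus(plus(one, one), tree(mk(a, a), one)).
Delete trivial equation 3 = 3.
MGU = { S = a, Y2 = plus(plus(one, one), tree(mk(a, a), one)), X2 = mk(a, a) }, so Y2 = plus(plus(one, one), tree(mk(a, a), one)).

plus(plus(one, one), tree(mk(a, a), one))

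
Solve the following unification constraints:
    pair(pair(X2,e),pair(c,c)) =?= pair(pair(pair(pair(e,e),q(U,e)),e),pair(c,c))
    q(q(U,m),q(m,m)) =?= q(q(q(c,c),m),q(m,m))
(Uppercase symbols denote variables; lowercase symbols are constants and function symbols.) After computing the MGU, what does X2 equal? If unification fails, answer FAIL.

Decompose pair/2: pair(X2,e) =?= pair(pair(pair(e,e),q(U,e)),e),  pair(c,c) =?= pair(c,c).
Decompose pair/2: X2 =?= pair(pair(e,e),q(U,e)),  e =?= e.
Bind X2 := pair(pair(e,e),q(U,e)); no other remaining equation mentions X2.
Delete trivial equation e =?= e.
Delete trivial equation pair(c,c) =?= pair(c,c).
Decompose q/2: q(U,m) =?= q(q(c,c),m),  q(m,m) =?= q(m,m).
Decompose q/2: U =?= q(c,c),  m =?= m.
Bind U := q(c,c); no other remaining equation mentions U. Substituting into the earlier binding gives X2 := pair(pair(e,e),q(q(c,c),e)).
Delete trivial equation m =?= m.
Delete trivial equation q(m,m) =?= q(m,m).
MGU = { X2 ↦ pair(pair(e,e),q(q(c,c),e)), U ↦ q(c,c) }, so X2 ↦ pair(pair(e,e),q(q(c,c),e)).

pair(pair(e,e),q(q(c,c),e))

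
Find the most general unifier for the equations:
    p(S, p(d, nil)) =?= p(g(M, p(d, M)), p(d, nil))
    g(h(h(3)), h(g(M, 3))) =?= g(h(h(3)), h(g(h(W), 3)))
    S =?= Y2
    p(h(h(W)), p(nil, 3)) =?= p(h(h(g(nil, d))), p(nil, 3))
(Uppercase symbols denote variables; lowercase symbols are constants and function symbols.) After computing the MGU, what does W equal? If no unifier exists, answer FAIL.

g(nil, d)

Decompose p/2: S =?= g(M, p(d, M)),  p(d, nil) =?= p(d, nil).
Bind S := g(M, p(d, M)); substituting into the one remaining equation that mentions S gives: g(M, p(d, M)) =?= Y2.
Delete trivial equation p(d, nil) =?= p(d, nil).
Decompose g/2: h(h(3)) =?= h(h(3)),  h(g(M, 3)) =?= h(g(h(W), 3)).
Delete trivial equation h(h(3)) =?= h(h(3)).
Decompose h/1: g(M, 3) =?= g(h(W), 3).
Decompose g/2: M =?= h(W),  3 =?= 3.
Bind M := h(W); substituting into the one remaining equation that mentions M gives: g(h(W), p(d, h(W))) =?= Y2. Substituting into the earlier binding gives S := g(h(W), p(d, h(W))).
Delete trivial equation 3 =?= 3.
Bind Y2 := g(h(W), p(d, h(W))); no other remaining equation mentions Y2.
Decompose p/2: h(h(W)) =?= h(h(g(nil, d))),  p(nil, 3) =?= p(nil, 3).
Decompose h/1: h(W) =?= h(g(nil, d)).
Decompose h/1: W =?= g(nil, d).
Bind W := g(nil, d); no other remaining equation mentions W. Substituting into the earlier bindings gives S := g(h(g(nil, d)), p(d, h(g(nil, d)))), M := h(g(nil, d)), Y2 := g(h(g(nil, d)), p(d, h(g(nil, d)))).
Delete trivial equation p(nil, 3) =?= p(nil, 3).
MGU = { S ↦ g(h(g(nil, d)), p(d, h(g(nil, d)))), M ↦ h(g(nil, d)), Y2 ↦ g(h(g(nil, d)), p(d, h(g(nil, d)))), W ↦ g(nil, d) }, so W ↦ g(nil, d).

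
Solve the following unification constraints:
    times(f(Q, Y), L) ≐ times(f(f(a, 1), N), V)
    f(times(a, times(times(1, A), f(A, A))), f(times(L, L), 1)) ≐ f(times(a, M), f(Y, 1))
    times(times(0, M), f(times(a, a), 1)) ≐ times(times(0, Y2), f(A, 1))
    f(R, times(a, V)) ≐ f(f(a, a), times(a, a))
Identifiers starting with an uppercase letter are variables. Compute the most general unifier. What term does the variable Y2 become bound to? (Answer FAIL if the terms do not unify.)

Decompose times/2: f(Q, Y) ≐ f(f(a, 1), N),  L ≐ V.
Decompose f/2: Q ≐ f(a, 1),  Y ≐ N.
Bind Q := f(a, 1); no other remaining equation mentions Q.
Bind Y := N; substituting into the one remaining equation that mentions Y gives: f(times(a, times(times(1, A), f(A, A))), f(times(L, L), 1)) ≐ f(times(a, M), f(N, 1)).
Bind L := V; substituting into the one remaining equation that mentions L gives: f(times(a, times(times(1, A), f(A, A))), f(times(V, V), 1)) ≐ f(times(a, M), f(N, 1)).
Decompose f/2: times(a, times(times(1, A), f(A, A))) ≐ times(a, M),  f(times(V, V), 1) ≐ f(N, 1).
Decompose times/2: a ≐ a,  times(times(1, A), f(A, A)) ≐ M.
Delete trivial equation a ≐ a.
Bind M := times(times(1, A), f(A, A)); substituting into the one remaining equation that mentions M gives: times(times(0, times(times(1, A), f(A, A))), f(times(a, a), 1)) ≐ times(times(0, Y2), f(A, 1)).
Decompose f/2: times(V, V) ≐ N,  1 ≐ 1.
Bind N := times(V, V); no other remaining equation mentions N. Substituting into the earlier binding gives Y := times(V, V).
Delete trivial equation 1 ≐ 1.
Decompose times/2: times(0, times(times(1, A), f(A, A))) ≐ times(0, Y2),  f(times(a, a), 1) ≐ f(A, 1).
Decompose times/2: 0 ≐ 0,  times(times(1, A), f(A, A)) ≐ Y2.
Delete trivial equation 0 ≐ 0.
Bind Y2 := times(times(1, A), f(A, A)); no other remaining equation mentions Y2.
Decompose f/2: times(a, a) ≐ A,  1 ≐ 1.
Bind A := times(a, a); no other remaining equation mentions A. Substituting into the earlier bindings gives M := times(times(1, times(a, a)), f(times(a, a), times(a, a))), Y2 := times(times(1, times(a, a)), f(times(a, a), times(a, a))).
Delete trivial equation 1 ≐ 1.
Decompose f/2: R ≐ f(a, a),  times(a, V) ≐ times(a, a).
Bind R := f(a, a); no other remaining equation mentions R.
Decompose times/2: a ≐ a,  V ≐ a.
Delete trivial equation a ≐ a.
Bind V := a. Substituting into the earlier bindings gives Y := times(a, a), L := a, N := times(a, a).
MGU = { Q := f(a, 1), Y := times(a, a), L := a, M := times(times(1, times(a, a)), f(times(a, a), times(a, a))), N := times(a, a), Y2 := times(times(1, times(a, a)), f(times(a, a), times(a, a))), A := times(a, a), R := f(a, a), V := a }, so Y2 := times(times(1, times(a, a)), f(times(a, a), times(a, a))).

times(times(1, times(a, a)), f(times(a, a), times(a, a)))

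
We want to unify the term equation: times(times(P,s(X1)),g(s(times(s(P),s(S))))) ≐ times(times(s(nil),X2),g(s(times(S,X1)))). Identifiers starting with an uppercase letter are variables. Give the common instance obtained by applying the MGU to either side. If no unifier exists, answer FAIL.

Decompose times/2: times(P,s(X1)) ≐ times(s(nil),X2),  g(s(times(s(P),s(S)))) ≐ g(s(times(S,X1))).
Decompose times/2: P ≐ s(nil),  s(X1) ≐ X2.
Bind P := s(nil); substituting into the one remaining equation that mentions P gives: g(s(times(s(s(nil)),s(S)))) ≐ g(s(times(S,X1))).
Bind X2 := s(X1); no other remaining equation mentions X2.
Decompose g/1: s(times(s(s(nil)),s(S))) ≐ s(times(S,X1)).
Decompose s/1: times(s(s(nil)),s(S)) ≐ times(S,X1).
Decompose times/2: s(s(nil)) ≐ S,  s(S) ≐ X1.
Bind S := s(s(nil)); substituting into the remaining equation gives: s(s(s(nil))) ≐ X1.
Bind X1 := s(s(s(nil))). Substituting into the earlier binding gives X2 := s(s(s(s(nil)))).
Applying the MGU to either side gives times(times(s(nil),s(s(s(s(nil))))),g(s(times(s(s(nil)),s(s(s(nil))))))).

times(times(s(nil),s(s(s(s(nil))))),g(s(times(s(s(nil)),s(s(s(nil)))))))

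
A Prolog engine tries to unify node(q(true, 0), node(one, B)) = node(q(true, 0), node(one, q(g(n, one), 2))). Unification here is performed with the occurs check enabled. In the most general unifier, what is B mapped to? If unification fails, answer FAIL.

Decompose node/2: q(true, 0) = q(true, 0),  node(one, B) = node(one, q(g(n, one), 2)).
Delete trivial equation q(true, 0) = q(true, 0).
Decompose node/2: one = one,  B = q(g(n, one), 2).
Delete trivial equation one = one.
Bind B := q(g(n, one), 2).
MGU = { B -> q(g(n, one), 2) }, so B -> q(g(n, one), 2).

q(g(n, one), 2)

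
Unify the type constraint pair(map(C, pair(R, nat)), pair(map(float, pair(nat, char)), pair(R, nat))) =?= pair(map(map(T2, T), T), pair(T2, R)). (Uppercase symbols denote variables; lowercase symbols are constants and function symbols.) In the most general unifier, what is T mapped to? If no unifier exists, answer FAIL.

FAIL

Decompose pair/2: map(C, pair(R, nat)) =?= map(map(T2, T), T),  pair(map(float, pair(nat, char)), pair(R, nat)) =?= pair(T2, R).
Decompose map/2: C =?= map(T2, T),  pair(R, nat) =?= T.
Bind C := map(T2, T); no other remaining equation mentions C.
Bind T := pair(R, nat); no other remaining equation mentions T. Substituting into the earlier binding gives C := map(T2, pair(R, nat)).
Decompose pair/2: map(float, pair(nat, char)) =?= T2,  pair(R, nat) =?= R.
Bind T2 := map(float, pair(nat, char)); no other remaining equation mentions T2. Substituting into the earlier binding gives C := map(map(float, pair(nat, char)), pair(R, nat)).
Occurs check fails: R occurs in pair(R, nat); the equation R =?= pair(R, nat) has no finite solution.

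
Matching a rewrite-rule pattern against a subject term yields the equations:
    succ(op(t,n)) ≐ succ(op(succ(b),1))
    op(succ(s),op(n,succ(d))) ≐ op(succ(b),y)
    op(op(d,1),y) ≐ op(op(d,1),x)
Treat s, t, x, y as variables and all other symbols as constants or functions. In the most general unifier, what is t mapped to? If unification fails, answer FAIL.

Decompose succ/1: op(t,n) ≐ op(succ(b),1).
Decompose op/2: t ≐ succ(b),  n ≐ 1.
Bind t := succ(b); no other remaining equation mentions t.
Clash: constants n and 1 differ; no unifier exists.

FAIL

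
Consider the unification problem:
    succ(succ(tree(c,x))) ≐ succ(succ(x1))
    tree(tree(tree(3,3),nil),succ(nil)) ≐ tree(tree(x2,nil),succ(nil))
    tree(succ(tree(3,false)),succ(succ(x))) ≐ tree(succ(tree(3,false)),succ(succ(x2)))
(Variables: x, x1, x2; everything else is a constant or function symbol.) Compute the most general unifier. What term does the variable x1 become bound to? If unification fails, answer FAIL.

tree(c,tree(3,3))

Decompose succ/1: succ(tree(c,x)) ≐ succ(x1).
Decompose succ/1: tree(c,x) ≐ x1.
Bind x1 := tree(c,x); no other remaining equation mentions x1.
Decompose tree/2: tree(tree(3,3),nil) ≐ tree(x2,nil),  succ(nil) ≐ succ(nil).
Decompose tree/2: tree(3,3) ≐ x2,  nil ≐ nil.
Bind x2 := tree(3,3); substituting into the one remaining equation that mentions x2 gives: tree(succ(tree(3,false)),succ(succ(x))) ≐ tree(succ(tree(3,false)),succ(succ(tree(3,3)))).
Delete trivial equation nil ≐ nil.
Delete trivial equation succ(nil) ≐ succ(nil).
Decompose tree/2: succ(tree(3,false)) ≐ succ(tree(3,false)),  succ(succ(x)) ≐ succ(succ(tree(3,3))).
Delete trivial equation succ(tree(3,false)) ≐ succ(tree(3,false)).
Decompose succ/1: succ(x) ≐ succ(tree(3,3)).
Decompose succ/1: x ≐ tree(3,3).
Bind x := tree(3,3). Substituting into the earlier binding gives x1 := tree(c,tree(3,3)).
MGU = { x1 := tree(c,tree(3,3)), x2 := tree(3,3), x := tree(3,3) }, so x1 := tree(c,tree(3,3)).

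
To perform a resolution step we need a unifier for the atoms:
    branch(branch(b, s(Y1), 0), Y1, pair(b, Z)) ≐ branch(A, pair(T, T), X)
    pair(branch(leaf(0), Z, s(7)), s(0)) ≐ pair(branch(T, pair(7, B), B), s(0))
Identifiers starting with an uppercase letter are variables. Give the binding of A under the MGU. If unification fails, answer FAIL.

Decompose branch/3: branch(b, s(Y1), 0) ≐ A,  Y1 ≐ pair(T, T),  pair(b, Z) ≐ X.
Bind A := branch(b, s(Y1), 0); no other remaining equation mentions A.
Bind Y1 := pair(T, T); no other remaining equation mentions Y1. Substituting into the earlier binding gives A := branch(b, s(pair(T, T)), 0).
Bind X := pair(b, Z); no other remaining equation mentions X.
Decompose pair/2: branch(leaf(0), Z, s(7)) ≐ branch(T, pair(7, B), B),  s(0) ≐ s(0).
Decompose branch/3: leaf(0) ≐ T,  Z ≐ pair(7, B),  s(7) ≐ B.
Bind T := leaf(0); no other remaining equation mentions T. Substituting into the earlier bindings gives A := branch(b, s(pair(leaf(0), leaf(0))), 0), Y1 := pair(leaf(0), leaf(0)).
Bind Z := pair(7, B); no other remaining equation mentions Z. Substituting into the earlier binding gives X := pair(b, pair(7, B)).
Bind B := s(7); no other remaining equation mentions B. Substituting into the earlier bindings gives X := pair(b, pair(7, s(7))), Z := pair(7, s(7)).
Delete trivial equation s(0) ≐ s(0).
MGU = { A -> branch(b, s(pair(leaf(0), leaf(0))), 0), Y1 -> pair(leaf(0), leaf(0)), X -> pair(b, pair(7, s(7))), T -> leaf(0), Z -> pair(7, s(7)), B -> s(7) }, so A -> branch(b, s(pair(leaf(0), leaf(0))), 0).

branch(b, s(pair(leaf(0), leaf(0))), 0)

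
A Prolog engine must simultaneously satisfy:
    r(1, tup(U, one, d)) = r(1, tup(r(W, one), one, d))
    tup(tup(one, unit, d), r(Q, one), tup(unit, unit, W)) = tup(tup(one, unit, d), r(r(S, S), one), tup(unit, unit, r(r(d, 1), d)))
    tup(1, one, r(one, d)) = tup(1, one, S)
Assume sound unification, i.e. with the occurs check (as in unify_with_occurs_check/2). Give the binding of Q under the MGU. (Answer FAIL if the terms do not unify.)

r(r(one, d), r(one, d))

Decompose r/2: 1 = 1,  tup(U, one, d) = tup(r(W, one), one, d).
Delete trivial equation 1 = 1.
Decompose tup/3: U = r(W, one),  one = one,  d = d.
Bind U := r(W, one); no other remaining equation mentions U.
Delete trivial equation one = one.
Delete trivial equation d = d.
Decompose tup/3: tup(one, unit, d) = tup(one, unit, d),  r(Q, one) = r(r(S, S), one),  tup(unit, unit, W) = tup(unit, unit, r(r(d, 1), d)).
Delete trivial equation tup(one, unit, d) = tup(one, unit, d).
Decompose r/2: Q = r(S, S),  one = one.
Bind Q := r(S, S); no other remaining equation mentions Q.
Delete trivial equation one = one.
Decompose tup/3: unit = unit,  unit = unit,  W = r(r(d, 1), d).
Delete trivial equation unit = unit.
Delete trivial equation unit = unit.
Bind W := r(r(d, 1), d); no other remaining equation mentions W. Substituting into the earlier binding gives U := r(r(r(d, 1), d), one).
Decompose tup/3: 1 = 1,  one = one,  r(one, d) = S.
Delete trivial equation 1 = 1.
Delete trivial equation one = one.
Bind S := r(one, d). Substituting into the earlier binding gives Q := r(r(one, d), r(one, d)).
MGU = { U -> r(r(r(d, 1), d), one), Q -> r(r(one, d), r(one, d)), W -> r(r(d, 1), d), S -> r(one, d) }, so Q -> r(r(one, d), r(one, d)).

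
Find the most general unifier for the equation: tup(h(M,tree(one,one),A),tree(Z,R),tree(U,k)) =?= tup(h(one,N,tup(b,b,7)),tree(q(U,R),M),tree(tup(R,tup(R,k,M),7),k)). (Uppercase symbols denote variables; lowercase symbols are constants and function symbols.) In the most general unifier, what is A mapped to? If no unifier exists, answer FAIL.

Decompose tup/3: h(M,tree(one,one),A) =?= h(one,N,tup(b,b,7)),  tree(Z,R) =?= tree(q(U,R),M),  tree(U,k) =?= tree(tup(R,tup(R,k,M),7),k).
Decompose h/3: M =?= one,  tree(one,one) =?= N,  A =?= tup(b,b,7).
Bind M := one; substituting into the 2 remaining equations that mention M gives: tree(Z,R) =?= tree(q(U,R),one),  tree(U,k) =?= tree(tup(R,tup(R,k,one),7),k).
Bind N := tree(one,one); no other remaining equation mentions N.
Bind A := tup(b,b,7); no other remaining equation mentions A.
Decompose tree/2: Z =?= q(U,R),  R =?= one.
Bind Z := q(U,R); no other remaining equation mentions Z.
Bind R := one; substituting into the remaining equation gives: tree(U,k) =?= tree(tup(one,tup(one,k,one),7),k). Substituting into the earlier binding gives Z := q(U,one).
Decompose tree/2: U =?= tup(one,tup(one,k,one),7),  k =?= k.
Bind U := tup(one,tup(one,k,one),7); no other remaining equation mentions U. Substituting into the earlier binding gives Z := q(tup(one,tup(one,k,one),7),one).
Delete trivial equation k =?= k.
MGU = { M -> one, N -> tree(one,one), A -> tup(b,b,7), Z -> q(tup(one,tup(one,k,one),7),one), R -> one, U -> tup(one,tup(one,k,one),7) }, so A -> tup(b,b,7).

tup(b,b,7)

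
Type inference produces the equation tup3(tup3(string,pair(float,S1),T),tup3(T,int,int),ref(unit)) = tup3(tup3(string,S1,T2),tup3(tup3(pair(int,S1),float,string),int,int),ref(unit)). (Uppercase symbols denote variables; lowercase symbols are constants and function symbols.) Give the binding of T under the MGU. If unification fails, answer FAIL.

FAIL

Decompose tup3/3: tup3(string,pair(float,S1),T) = tup3(string,S1,T2),  tup3(T,int,int) = tup3(tup3(pair(int,S1),float,string),int,int),  ref(unit) = ref(unit).
Decompose tup3/3: string = string,  pair(float,S1) = S1,  T = T2.
Delete trivial equation string = string.
Occurs check fails: S1 occurs in pair(float,S1); the equation S1 = pair(float,S1) has no finite solution.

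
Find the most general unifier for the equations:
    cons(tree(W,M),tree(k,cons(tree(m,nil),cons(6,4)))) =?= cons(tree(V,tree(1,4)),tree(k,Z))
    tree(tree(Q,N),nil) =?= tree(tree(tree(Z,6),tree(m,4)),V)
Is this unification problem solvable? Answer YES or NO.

YES

Decompose cons/2: tree(W,M) =?= tree(V,tree(1,4)),  tree(k,cons(tree(m,nil),cons(6,4))) =?= tree(k,Z).
Decompose tree/2: W =?= V,  M =?= tree(1,4).
Bind W := V; no other remaining equation mentions W.
Bind M := tree(1,4); no other remaining equation mentions M.
Decompose tree/2: k =?= k,  cons(tree(m,nil),cons(6,4)) =?= Z.
Delete trivial equation k =?= k.
Bind Z := cons(tree(m,nil),cons(6,4)); substituting into the remaining equation gives: tree(tree(Q,N),nil) =?= tree(tree(tree(cons(tree(m,nil),cons(6,4)),6),tree(m,4)),V).
Decompose tree/2: tree(Q,N) =?= tree(tree(cons(tree(m,nil),cons(6,4)),6),tree(m,4)),  nil =?= V.
Decompose tree/2: Q =?= tree(cons(tree(m,nil),cons(6,4)),6),  N =?= tree(m,4).
Bind Q := tree(cons(tree(m,nil),cons(6,4)),6); no other remaining equation mentions Q.
Bind N := tree(m,4); no other remaining equation mentions N.
Bind V := nil. Substituting into the earlier binding gives W := nil.
No equations remain and no clash or occurs-check failure arose, so a unifier exists.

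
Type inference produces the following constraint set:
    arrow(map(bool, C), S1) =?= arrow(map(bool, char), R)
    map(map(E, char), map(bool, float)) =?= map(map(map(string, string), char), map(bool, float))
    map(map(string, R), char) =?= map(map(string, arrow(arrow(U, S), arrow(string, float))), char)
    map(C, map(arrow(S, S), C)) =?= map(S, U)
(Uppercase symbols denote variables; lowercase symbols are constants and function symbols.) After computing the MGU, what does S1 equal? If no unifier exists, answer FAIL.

arrow(arrow(map(arrow(char, char), char), char), arrow(string, float))

Decompose arrow/2: map(bool, C) =?= map(bool, char),  S1 =?= R.
Decompose map/2: bool =?= bool,  C =?= char.
Delete trivial equation bool =?= bool.
Bind C := char; substituting into the one remaining equation that mentions C gives: map(char, map(arrow(S, S), char)) =?= map(S, U).
Bind S1 := R; no other remaining equation mentions S1.
Decompose map/2: map(E, char) =?= map(map(string, string), char),  map(bool, float) =?= map(bool, float).
Decompose map/2: E =?= map(string, string),  char =?= char.
Bind E := map(string, string); no other remaining equation mentions E.
Delete trivial equation char =?= char.
Delete trivial equation map(bool, float) =?= map(bool, float).
Decompose map/2: map(string, R) =?= map(string, arrow(arrow(U, S), arrow(string, float))),  char =?= char.
Decompose map/2: string =?= string,  R =?= arrow(arrow(U, S), arrow(string, float)).
Delete trivial equation string =?= string.
Bind R := arrow(arrow(U, S), arrow(string, float)); no other remaining equation mentions R. Substituting into the earlier binding gives S1 := arrow(arrow(U, S), arrow(string, float)).
Delete trivial equation char =?= char.
Decompose map/2: char =?= S,  map(arrow(S, S), char) =?= U.
Bind S := char; substituting into the remaining equation gives: map(arrow(char, char), char) =?= U. Substituting into the earlier bindings gives S1 := arrow(arrow(U, char), arrow(string, float)), R := arrow(arrow(U, char), arrow(string, float)).
Bind U := map(arrow(char, char), char). Substituting into the earlier bindings gives S1 := arrow(arrow(map(arrow(char, char), char), char), arrow(string, float)), R := arrow(arrow(map(arrow(char, char), char), char), arrow(string, float)).
MGU = { C -> char, S1 -> arrow(arrow(map(arrow(char, char), char), char), arrow(string, float)), E -> map(string, string), R -> arrow(arrow(map(arrow(char, char), char), char), arrow(string, float)), S -> char, U -> map(arrow(char, char), char) }, so S1 -> arrow(arrow(map(arrow(char, char), char), char), arrow(string, float)).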